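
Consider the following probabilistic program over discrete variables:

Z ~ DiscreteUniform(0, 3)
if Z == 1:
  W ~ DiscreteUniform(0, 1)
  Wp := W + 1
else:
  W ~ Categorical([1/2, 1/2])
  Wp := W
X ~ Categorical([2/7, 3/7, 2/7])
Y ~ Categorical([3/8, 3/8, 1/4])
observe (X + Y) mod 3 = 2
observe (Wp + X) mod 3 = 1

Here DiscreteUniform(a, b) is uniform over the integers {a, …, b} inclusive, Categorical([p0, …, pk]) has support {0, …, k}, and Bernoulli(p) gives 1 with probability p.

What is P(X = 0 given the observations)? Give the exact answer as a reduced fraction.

P(X = 0 | obs) = 16/49

Enumerate traces; 8 have nonzero weight after conditioning:
  (Z=0, W=0, X=1, Y=1) weight 9/448
  (Z=0, W=1, X=0, Y=2) weight 1/112
  (Z=1, W=0, X=0, Y=2) weight 1/112
  (Z=1, W=1, X=2, Y=0) weight 3/224
  (Z=2, W=0, X=1, Y=1) weight 9/448
  (Z=2, W=1, X=0, Y=2) weight 1/112
  (Z=3, W=0, X=1, Y=1) weight 9/448
  (Z=3, W=1, X=0, Y=2) weight 1/112
Group by X:
  weight(X=0) = 1/28
  weight(X=1) = 27/448
  weight(X=2) = 3/224
Total weight = 1/28 + 27/448 + 3/224 = 7/64
P(X=0 | obs) = 1/28 / 7/64 = 16/49
P(X=1 | obs) = 27/448 / 7/64 = 27/49
P(X=2 | obs) = 3/224 / 7/64 = 6/49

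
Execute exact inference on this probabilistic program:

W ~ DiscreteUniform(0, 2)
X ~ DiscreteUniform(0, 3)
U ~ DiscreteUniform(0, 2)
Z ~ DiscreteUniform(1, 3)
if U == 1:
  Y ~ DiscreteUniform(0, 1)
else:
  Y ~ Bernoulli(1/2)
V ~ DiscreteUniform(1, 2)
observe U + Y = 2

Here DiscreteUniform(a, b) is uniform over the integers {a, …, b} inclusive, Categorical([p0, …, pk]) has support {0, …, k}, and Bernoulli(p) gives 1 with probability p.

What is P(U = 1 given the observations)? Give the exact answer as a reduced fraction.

P(U = 1 | obs) = 1/2

Enumerate traces; 144 have nonzero weight after conditioning:
  (W=0, X=0, U=1, Z=1, Y=1, V=1) weight 1/432
  (W=0, X=0, U=1, Z=1, Y=1, V=2) weight 1/432
  (W=0, X=0, U=1, Z=2, Y=1, V=1) weight 1/432
  (W=0, X=0, U=1, Z=2, Y=1, V=2) weight 1/432
  (W=0, X=0, U=1, Z=3, Y=1, V=1) weight 1/432
  (W=0, X=0, U=1, Z=3, Y=1, V=2) weight 1/432
  (W=0, X=0, U=2, Z=1, Y=0, V=1) weight 1/432
  (W=0, X=0, U=2, Z=1, Y=0, V=2) weight 1/432
  … 136 more
Group by U:
  weight(U=1) = 1/6
  weight(U=2) = 1/6
Total weight = 1/6 + 1/6 = 1/3
P(U=1 | obs) = 1/6 / 1/3 = 1/2
P(U=2 | obs) = 1/6 / 1/3 = 1/2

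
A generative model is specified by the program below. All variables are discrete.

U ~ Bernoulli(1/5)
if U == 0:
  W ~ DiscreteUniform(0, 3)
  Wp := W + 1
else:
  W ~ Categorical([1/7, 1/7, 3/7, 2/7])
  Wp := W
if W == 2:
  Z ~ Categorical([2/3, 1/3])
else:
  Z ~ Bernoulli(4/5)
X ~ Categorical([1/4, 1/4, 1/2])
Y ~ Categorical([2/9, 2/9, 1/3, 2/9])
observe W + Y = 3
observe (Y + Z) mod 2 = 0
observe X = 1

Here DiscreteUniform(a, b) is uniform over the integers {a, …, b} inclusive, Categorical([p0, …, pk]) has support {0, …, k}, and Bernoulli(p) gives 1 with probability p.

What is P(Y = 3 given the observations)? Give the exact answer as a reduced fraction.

Enumerate traces; 8 have nonzero weight after conditioning:
  (U=0, W=0, Z=1, X=1, Y=3) weight 2/225
  (U=0, W=1, Z=0, X=1, Y=2) weight 1/300
  (U=0, W=2, Z=1, X=1, Y=1) weight 1/270
  (U=0, W=3, Z=0, X=1, Y=0) weight 1/450
  (U=1, W=0, Z=1, X=1, Y=3) weight 2/1575
  (U=1, W=1, Z=0, X=1, Y=2) weight 1/2100
  (U=1, W=2, Z=1, X=1, Y=1) weight 1/630
  (U=1, W=3, Z=0, X=1, Y=0) weight 1/1575
Group by Y:
  weight(Y=0) = 1/350
  weight(Y=1) = 1/189
  weight(Y=2) = 2/525
  weight(Y=3) = 16/1575
Total weight = 1/350 + 1/189 + 2/525 + 16/1575 = 209/9450
P(Y=0 | obs) = 1/350 / 209/9450 = 27/209
P(Y=1 | obs) = 1/189 / 209/9450 = 50/209
P(Y=2 | obs) = 2/525 / 209/9450 = 36/209
P(Y=3 | obs) = 16/1575 / 209/9450 = 96/209

P(Y = 3 | obs) = 96/209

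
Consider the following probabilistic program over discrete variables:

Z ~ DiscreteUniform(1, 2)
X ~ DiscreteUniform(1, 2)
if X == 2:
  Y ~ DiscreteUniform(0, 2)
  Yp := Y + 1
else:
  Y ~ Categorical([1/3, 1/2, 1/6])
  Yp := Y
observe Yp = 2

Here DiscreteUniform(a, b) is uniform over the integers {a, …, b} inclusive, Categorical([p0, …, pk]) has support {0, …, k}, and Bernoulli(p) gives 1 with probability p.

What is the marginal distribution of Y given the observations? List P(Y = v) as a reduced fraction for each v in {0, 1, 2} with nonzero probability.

Enumerate traces; 4 have nonzero weight after conditioning:
  (Z=1, X=1, Y=2) weight 1/24
  (Z=1, X=2, Y=1) weight 1/12
  (Z=2, X=1, Y=2) weight 1/24
  (Z=2, X=2, Y=1) weight 1/12
Group by Y:
  weight(Y=1) = 1/6
  weight(Y=2) = 1/12
Total weight = 1/6 + 1/12 = 1/4
P(Y=1 | obs) = 1/6 / 1/4 = 2/3
P(Y=2 | obs) = 1/12 / 1/4 = 1/3

P(Y=1) = 2/3, P(Y=2) = 1/3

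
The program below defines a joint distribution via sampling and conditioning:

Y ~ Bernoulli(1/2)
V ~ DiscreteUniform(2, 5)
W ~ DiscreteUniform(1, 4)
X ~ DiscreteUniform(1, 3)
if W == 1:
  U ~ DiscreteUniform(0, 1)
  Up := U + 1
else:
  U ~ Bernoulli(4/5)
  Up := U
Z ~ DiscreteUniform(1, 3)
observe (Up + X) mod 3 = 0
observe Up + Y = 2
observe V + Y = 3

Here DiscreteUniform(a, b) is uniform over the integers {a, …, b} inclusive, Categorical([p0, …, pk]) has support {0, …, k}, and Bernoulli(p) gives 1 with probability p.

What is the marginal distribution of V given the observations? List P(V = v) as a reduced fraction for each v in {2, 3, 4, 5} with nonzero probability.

P(V=2) = 29/34, P(V=3) = 5/34

Enumerate traces; 15 have nonzero weight after conditioning:
  (Y=0, V=3, W=1, X=1, U=1, Z=1) weight 1/576
  (Y=0, V=3, W=1, X=1, U=1, Z=2) weight 1/576
  (Y=0, V=3, W=1, X=1, U=1, Z=3) weight 1/576
  (Y=1, V=2, W=1, X=2, U=0, Z=1) weight 1/576
  (Y=1, V=2, W=1, X=2, U=0, Z=2) weight 1/576
  (Y=1, V=2, W=1, X=2, U=0, Z=3) weight 1/576
  (Y=1, V=2, W=2, X=2, U=1, Z=1) weight 1/360
  (Y=1, V=2, W=2, X=2, U=1, Z=2) weight 1/360
  … 7 more
Group by V:
  weight(V=2) = 29/960
  weight(V=3) = 1/192
Total weight = 29/960 + 1/192 = 17/480
P(V=2 | obs) = 29/960 / 17/480 = 29/34
P(V=3 | obs) = 1/192 / 17/480 = 5/34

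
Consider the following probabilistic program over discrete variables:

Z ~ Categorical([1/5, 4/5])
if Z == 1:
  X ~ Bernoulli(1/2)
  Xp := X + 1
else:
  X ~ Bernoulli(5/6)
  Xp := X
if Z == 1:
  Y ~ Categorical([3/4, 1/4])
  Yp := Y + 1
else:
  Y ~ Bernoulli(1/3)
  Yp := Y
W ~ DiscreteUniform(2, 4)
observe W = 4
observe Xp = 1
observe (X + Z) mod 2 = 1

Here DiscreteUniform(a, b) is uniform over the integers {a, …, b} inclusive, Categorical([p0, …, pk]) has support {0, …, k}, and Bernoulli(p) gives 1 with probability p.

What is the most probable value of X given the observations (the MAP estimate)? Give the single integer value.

Enumerate traces; 4 have nonzero weight after conditioning:
  (Z=0, X=1, Y=0, W=4) weight 1/27
  (Z=0, X=1, Y=1, W=4) weight 1/54
  (Z=1, X=0, Y=0, W=4) weight 1/10
  (Z=1, X=0, Y=1, W=4) weight 1/30
Group by X:
  weight(X=0) = 2/15
  weight(X=1) = 1/18
Total weight = 2/15 + 1/18 = 17/90
P(X=0 | obs) = 2/15 / 17/90 = 12/17
P(X=1 | obs) = 1/18 / 17/90 = 5/17
argmax = 0

argmax_v P(X = v | obs) = 0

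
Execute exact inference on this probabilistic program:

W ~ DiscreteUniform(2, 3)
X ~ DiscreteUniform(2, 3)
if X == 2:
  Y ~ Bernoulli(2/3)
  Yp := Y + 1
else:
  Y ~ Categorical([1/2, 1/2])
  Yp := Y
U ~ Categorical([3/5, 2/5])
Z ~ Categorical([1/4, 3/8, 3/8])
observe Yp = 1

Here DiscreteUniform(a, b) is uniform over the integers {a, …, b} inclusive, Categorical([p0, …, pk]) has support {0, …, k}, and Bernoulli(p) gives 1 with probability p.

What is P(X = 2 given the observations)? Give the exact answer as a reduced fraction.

P(X = 2 | obs) = 2/5

Enumerate traces; 24 have nonzero weight after conditioning:
  (W=2, X=2, Y=0, U=0, Z=0) weight 1/80
  (W=2, X=2, Y=0, U=0, Z=1) weight 3/160
  (W=2, X=2, Y=0, U=0, Z=2) weight 3/160
  (W=2, X=2, Y=0, U=1, Z=0) weight 1/120
  (W=2, X=2, Y=0, U=1, Z=1) weight 1/80
  (W=2, X=2, Y=0, U=1, Z=2) weight 1/80
  (W=2, X=3, Y=1, U=0, Z=0) weight 3/160
  (W=2, X=3, Y=1, U=0, Z=1) weight 9/320
  … 16 more
Group by X:
  weight(X=2) = 1/6
  weight(X=3) = 1/4
Total weight = 1/6 + 1/4 = 5/12
P(X=2 | obs) = 1/6 / 5/12 = 2/5
P(X=3 | obs) = 1/4 / 5/12 = 3/5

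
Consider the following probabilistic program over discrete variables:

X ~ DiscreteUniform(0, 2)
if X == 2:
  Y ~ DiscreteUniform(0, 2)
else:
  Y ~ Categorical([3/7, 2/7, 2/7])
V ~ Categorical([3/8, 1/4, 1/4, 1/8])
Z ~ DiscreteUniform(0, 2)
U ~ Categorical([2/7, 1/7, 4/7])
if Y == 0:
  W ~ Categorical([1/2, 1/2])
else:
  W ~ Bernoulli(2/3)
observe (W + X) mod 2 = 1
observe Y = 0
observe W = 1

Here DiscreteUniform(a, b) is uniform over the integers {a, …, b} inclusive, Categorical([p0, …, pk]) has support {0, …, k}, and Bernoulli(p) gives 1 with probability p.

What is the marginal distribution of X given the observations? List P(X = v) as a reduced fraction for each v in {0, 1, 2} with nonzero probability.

Enumerate traces; 72 have nonzero weight after conditioning:
  (X=0, Y=0, V=0, Z=0, U=0, W=1) weight 1/392
  (X=0, Y=0, V=0, Z=0, U=1, W=1) weight 1/784
  (X=0, Y=0, V=0, Z=0, U=2, W=1) weight 1/196
  (X=0, Y=0, V=0, Z=1, U=0, W=1) weight 1/392
  (X=0, Y=0, V=0, Z=1, U=1, W=1) weight 1/784
  (X=0, Y=0, V=0, Z=1, U=2, W=1) weight 1/196
  (X=0, Y=0, V=0, Z=2, U=0, W=1) weight 1/392
  (X=0, Y=0, V=0, Z=2, U=1, W=1) weight 1/784
  (X=2, Y=0, V=0, Z=0, U=0, W=1) weight 1/504
  … 63 more
Group by X:
  weight(X=0) = 1/14
  weight(X=2) = 1/18
Total weight = 1/14 + 1/18 = 8/63
P(X=0 | obs) = 1/14 / 8/63 = 9/16
P(X=2 | obs) = 1/18 / 8/63 = 7/16

P(X=0) = 9/16, P(X=2) = 7/16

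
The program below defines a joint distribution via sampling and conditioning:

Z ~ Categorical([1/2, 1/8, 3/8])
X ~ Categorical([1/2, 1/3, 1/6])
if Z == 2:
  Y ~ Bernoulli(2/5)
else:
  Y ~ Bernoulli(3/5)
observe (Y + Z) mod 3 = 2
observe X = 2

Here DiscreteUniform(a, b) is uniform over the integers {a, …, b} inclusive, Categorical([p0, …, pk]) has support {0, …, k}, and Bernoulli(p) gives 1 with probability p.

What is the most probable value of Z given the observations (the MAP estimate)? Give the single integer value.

Enumerate traces; 2 have nonzero weight after conditioning:
  (Z=1, X=2, Y=1) weight 1/80
  (Z=2, X=2, Y=0) weight 3/80
Group by Z:
  weight(Z=1) = 1/80
  weight(Z=2) = 3/80
Total weight = 1/80 + 3/80 = 1/20
P(Z=1 | obs) = 1/80 / 1/20 = 1/4
P(Z=2 | obs) = 3/80 / 1/20 = 3/4
argmax = 2

argmax_v P(Z = v | obs) = 2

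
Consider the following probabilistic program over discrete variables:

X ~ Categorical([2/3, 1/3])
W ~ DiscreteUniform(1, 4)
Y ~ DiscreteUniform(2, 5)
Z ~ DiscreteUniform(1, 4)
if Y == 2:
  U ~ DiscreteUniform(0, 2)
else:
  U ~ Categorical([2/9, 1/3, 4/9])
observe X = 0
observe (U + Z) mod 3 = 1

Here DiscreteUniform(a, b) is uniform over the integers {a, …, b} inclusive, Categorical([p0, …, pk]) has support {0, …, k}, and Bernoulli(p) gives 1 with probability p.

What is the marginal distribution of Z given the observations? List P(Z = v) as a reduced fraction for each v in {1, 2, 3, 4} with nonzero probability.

P(Z=1) = 1/5, P(Z=2) = 1/3, P(Z=3) = 4/15, P(Z=4) = 1/5

Enumerate traces; 64 have nonzero weight after conditioning:
  (X=0, W=1, Y=2, Z=1, U=0) weight 1/288
  (X=0, W=1, Y=2, Z=2, U=2) weight 1/288
  (X=0, W=1, Y=2, Z=3, U=1) weight 1/288
  (X=0, W=1, Y=2, Z=4, U=0) weight 1/288
  (X=0, W=1, Y=3, Z=1, U=0) weight 1/432
  (X=0, W=1, Y=3, Z=2, U=2) weight 1/216
  (X=0, W=1, Y=3, Z=3, U=1) weight 1/288
  (X=0, W=1, Y=3, Z=4, U=0) weight 1/432
  … 56 more
Group by Z:
  weight(Z=1) = 1/24
  weight(Z=2) = 5/72
  weight(Z=3) = 1/18
  weight(Z=4) = 1/24
Total weight = 1/24 + 5/72 + 1/18 + 1/24 = 5/24
P(Z=1 | obs) = 1/24 / 5/24 = 1/5
P(Z=2 | obs) = 5/72 / 5/24 = 1/3
P(Z=3 | obs) = 1/18 / 5/24 = 4/15
P(Z=4 | obs) = 1/24 / 5/24 = 1/5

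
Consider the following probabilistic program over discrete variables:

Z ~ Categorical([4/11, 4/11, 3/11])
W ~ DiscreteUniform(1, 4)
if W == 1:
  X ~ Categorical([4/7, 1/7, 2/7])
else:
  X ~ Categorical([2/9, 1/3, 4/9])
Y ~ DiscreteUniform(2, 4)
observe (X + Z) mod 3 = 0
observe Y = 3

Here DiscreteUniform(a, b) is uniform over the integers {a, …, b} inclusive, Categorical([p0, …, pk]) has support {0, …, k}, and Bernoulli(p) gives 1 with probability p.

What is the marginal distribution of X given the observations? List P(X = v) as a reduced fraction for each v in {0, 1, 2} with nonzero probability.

P(X=0) = 1/3, P(X=1) = 3/13, P(X=2) = 17/39

Enumerate traces; 12 have nonzero weight after conditioning:
  (Z=0, W=1, X=0, Y=3) weight 4/231
  (Z=0, W=2, X=0, Y=3) weight 2/297
  (Z=0, W=3, X=0, Y=3) weight 2/297
  (Z=0, W=4, X=0, Y=3) weight 2/297
  (Z=1, W=1, X=2, Y=3) weight 2/231
  (Z=1, W=2, X=2, Y=3) weight 4/297
  (Z=1, W=3, X=2, Y=3) weight 4/297
  (Z=1, W=4, X=2, Y=3) weight 4/297
  (Z=2, W=1, X=1, Y=3) weight 1/308
  … 3 more
Group by X:
  weight(X=0) = 26/693
  weight(X=1) = 2/77
  weight(X=2) = 34/693
Total weight = 26/693 + 2/77 + 34/693 = 26/231
P(X=0 | obs) = 26/693 / 26/231 = 1/3
P(X=1 | obs) = 2/77 / 26/231 = 3/13
P(X=2 | obs) = 34/693 / 26/231 = 17/39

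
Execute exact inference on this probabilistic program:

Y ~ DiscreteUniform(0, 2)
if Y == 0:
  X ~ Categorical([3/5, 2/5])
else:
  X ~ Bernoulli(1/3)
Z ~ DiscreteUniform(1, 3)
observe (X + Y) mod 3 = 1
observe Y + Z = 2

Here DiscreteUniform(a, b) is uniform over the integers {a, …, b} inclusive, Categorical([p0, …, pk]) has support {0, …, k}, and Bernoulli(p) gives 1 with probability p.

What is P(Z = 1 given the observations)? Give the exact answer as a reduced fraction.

Enumerate traces; 2 have nonzero weight after conditioning:
  (Y=0, X=1, Z=2) weight 2/45
  (Y=1, X=0, Z=1) weight 2/27
Group by Z:
  weight(Z=1) = 2/27
  weight(Z=2) = 2/45
Total weight = 2/27 + 2/45 = 16/135
P(Z=1 | obs) = 2/27 / 16/135 = 5/8
P(Z=2 | obs) = 2/45 / 16/135 = 3/8

P(Z = 1 | obs) = 5/8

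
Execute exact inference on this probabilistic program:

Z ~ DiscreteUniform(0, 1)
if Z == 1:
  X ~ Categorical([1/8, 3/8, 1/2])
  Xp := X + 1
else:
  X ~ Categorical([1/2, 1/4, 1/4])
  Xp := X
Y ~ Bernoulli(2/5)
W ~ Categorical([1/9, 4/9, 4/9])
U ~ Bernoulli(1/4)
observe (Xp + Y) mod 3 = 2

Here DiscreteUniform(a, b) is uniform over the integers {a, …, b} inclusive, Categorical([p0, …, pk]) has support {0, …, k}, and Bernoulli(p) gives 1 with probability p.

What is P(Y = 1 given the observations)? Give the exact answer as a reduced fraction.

Enumerate traces; 24 have nonzero weight after conditioning:
  (Z=0, X=1, Y=1, W=0, U=0) weight 1/240
  (Z=0, X=1, Y=1, W=0, U=1) weight 1/720
  (Z=0, X=1, Y=1, W=1, U=0) weight 1/60
  (Z=0, X=1, Y=1, W=1, U=1) weight 1/180
  (Z=0, X=1, Y=1, W=2, U=0) weight 1/60
  (Z=0, X=1, Y=1, W=2, U=1) weight 1/180
  (Z=0, X=2, Y=0, W=0, U=0) weight 1/160
  (Z=0, X=2, Y=0, W=0, U=1) weight 1/480
  … 16 more
Group by Y:
  weight(Y=0) = 3/16
  weight(Y=1) = 3/40
Total weight = 3/16 + 3/40 = 21/80
P(Y=0 | obs) = 3/16 / 21/80 = 5/7
P(Y=1 | obs) = 3/40 / 21/80 = 2/7

P(Y = 1 | obs) = 2/7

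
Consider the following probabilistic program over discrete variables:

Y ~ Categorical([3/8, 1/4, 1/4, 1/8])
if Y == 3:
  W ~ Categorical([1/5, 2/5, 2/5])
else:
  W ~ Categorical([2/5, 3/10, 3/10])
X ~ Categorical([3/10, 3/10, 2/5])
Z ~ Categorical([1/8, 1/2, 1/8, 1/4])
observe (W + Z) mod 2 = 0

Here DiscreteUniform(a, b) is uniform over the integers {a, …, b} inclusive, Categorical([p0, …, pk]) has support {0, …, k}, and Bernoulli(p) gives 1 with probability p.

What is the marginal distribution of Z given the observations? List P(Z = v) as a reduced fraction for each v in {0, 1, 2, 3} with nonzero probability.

P(Z=0) = 11/52, P(Z=1) = 5/13, P(Z=2) = 11/52, P(Z=3) = 5/26

Enumerate traces; 72 have nonzero weight after conditioning:
  (Y=0, W=0, X=0, Z=0) weight 9/1600
  (Y=0, W=0, X=0, Z=2) weight 9/1600
  (Y=0, W=0, X=1, Z=0) weight 9/1600
  (Y=0, W=0, X=1, Z=2) weight 9/1600
  (Y=0, W=0, X=2, Z=0) weight 3/400
  (Y=0, W=0, X=2, Z=2) weight 3/400
  (Y=0, W=1, X=0, Z=1) weight 27/1600
  (Y=0, W=1, X=0, Z=3) weight 27/3200
  … 64 more
Group by Z:
  weight(Z=0) = 11/128
  weight(Z=1) = 5/32
  weight(Z=2) = 11/128
  weight(Z=3) = 5/64
Total weight = 11/128 + 5/32 + 11/128 + 5/64 = 13/32
P(Z=0 | obs) = 11/128 / 13/32 = 11/52
P(Z=1 | obs) = 5/32 / 13/32 = 5/13
P(Z=2 | obs) = 11/128 / 13/32 = 11/52
P(Z=3 | obs) = 5/64 / 13/32 = 5/26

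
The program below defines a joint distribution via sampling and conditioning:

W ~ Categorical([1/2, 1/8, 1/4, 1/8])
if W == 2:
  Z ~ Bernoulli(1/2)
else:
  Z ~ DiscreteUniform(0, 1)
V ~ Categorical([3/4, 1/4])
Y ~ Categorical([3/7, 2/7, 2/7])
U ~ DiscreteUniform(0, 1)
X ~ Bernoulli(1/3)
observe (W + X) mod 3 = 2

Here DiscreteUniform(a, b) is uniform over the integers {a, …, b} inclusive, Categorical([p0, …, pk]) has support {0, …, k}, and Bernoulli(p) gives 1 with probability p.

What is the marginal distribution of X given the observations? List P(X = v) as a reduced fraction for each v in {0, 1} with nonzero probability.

Enumerate traces; 48 have nonzero weight after conditioning:
  (W=1, Z=0, V=0, Y=0, U=0, X=1) weight 3/896
  (W=1, Z=0, V=0, Y=0, U=1, X=1) weight 3/896
  (W=1, Z=0, V=0, Y=1, U=0, X=1) weight 1/448
  (W=1, Z=0, V=0, Y=1, U=1, X=1) weight 1/448
  (W=1, Z=0, V=0, Y=2, U=0, X=1) weight 1/448
  (W=1, Z=0, V=0, Y=2, U=1, X=1) weight 1/448
  (W=1, Z=0, V=1, Y=0, U=0, X=1) weight 1/896
  (W=1, Z=0, V=1, Y=0, U=1, X=1) weight 1/896
  (W=2, Z=0, V=0, Y=0, U=0, X=0) weight 3/224
  … 39 more
Group by X:
  weight(X=0) = 1/6
  weight(X=1) = 1/24
Total weight = 1/6 + 1/24 = 5/24
P(X=0 | obs) = 1/6 / 5/24 = 4/5
P(X=1 | obs) = 1/24 / 5/24 = 1/5

P(X=0) = 4/5, P(X=1) = 1/5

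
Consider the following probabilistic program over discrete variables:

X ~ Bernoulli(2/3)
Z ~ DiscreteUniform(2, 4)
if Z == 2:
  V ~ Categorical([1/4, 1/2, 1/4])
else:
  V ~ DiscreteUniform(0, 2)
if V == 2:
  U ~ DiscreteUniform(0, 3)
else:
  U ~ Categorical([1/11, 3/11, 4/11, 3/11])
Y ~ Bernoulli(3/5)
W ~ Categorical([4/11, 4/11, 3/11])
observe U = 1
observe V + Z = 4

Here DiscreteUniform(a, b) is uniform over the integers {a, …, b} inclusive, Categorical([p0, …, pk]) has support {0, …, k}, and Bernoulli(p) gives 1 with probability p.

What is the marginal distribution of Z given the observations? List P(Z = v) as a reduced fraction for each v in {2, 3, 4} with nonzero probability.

Enumerate traces; 36 have nonzero weight after conditioning:
  (X=0, Z=2, V=2, U=1, Y=0, W=0) weight 1/990
  (X=0, Z=2, V=2, U=1, Y=0, W=1) weight 1/990
  (X=0, Z=2, V=2, U=1, Y=0, W=2) weight 1/1320
  (X=0, Z=2, V=2, U=1, Y=1, W=0) weight 1/660
  (X=0, Z=2, V=2, U=1, Y=1, W=1) weight 1/660
  (X=0, Z=2, V=2, U=1, Y=1, W=2) weight 1/880
  (X=0, Z=3, V=1, U=1, Y=0, W=0) weight 8/5445
  (X=0, Z=3, V=1, U=1, Y=0, W=1) weight 8/5445
  (X=0, Z=4, V=0, U=1, Y=0, W=0) weight 8/5445
  … 27 more
Group by Z:
  weight(Z=2) = 1/48
  weight(Z=3) = 1/33
  weight(Z=4) = 1/33
Total weight = 1/48 + 1/33 + 1/33 = 43/528
P(Z=2 | obs) = 1/48 / 43/528 = 11/43
P(Z=3 | obs) = 1/33 / 43/528 = 16/43
P(Z=4 | obs) = 1/33 / 43/528 = 16/43

P(Z=2) = 11/43, P(Z=3) = 16/43, P(Z=4) = 16/43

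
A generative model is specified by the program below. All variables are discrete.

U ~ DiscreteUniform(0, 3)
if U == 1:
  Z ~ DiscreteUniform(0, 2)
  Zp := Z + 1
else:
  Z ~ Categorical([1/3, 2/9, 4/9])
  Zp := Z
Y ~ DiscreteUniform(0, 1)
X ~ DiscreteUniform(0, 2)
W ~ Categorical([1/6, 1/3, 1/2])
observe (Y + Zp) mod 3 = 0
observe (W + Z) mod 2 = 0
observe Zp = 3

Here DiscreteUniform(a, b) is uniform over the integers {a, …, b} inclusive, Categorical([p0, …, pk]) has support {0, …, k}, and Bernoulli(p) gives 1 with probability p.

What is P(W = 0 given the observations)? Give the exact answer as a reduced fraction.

P(W = 0 | obs) = 1/4

Enumerate traces; 6 have nonzero weight after conditioning:
  (U=1, Z=2, Y=0, X=0, W=0) weight 1/432
  (U=1, Z=2, Y=0, X=0, W=2) weight 1/144
  (U=1, Z=2, Y=0, X=1, W=0) weight 1/432
  (U=1, Z=2, Y=0, X=1, W=2) weight 1/144
  (U=1, Z=2, Y=0, X=2, W=0) weight 1/432
  (U=1, Z=2, Y=0, X=2, W=2) weight 1/144
Group by W:
  weight(W=0) = 1/144
  weight(W=2) = 1/48
Total weight = 1/144 + 1/48 = 1/36
P(W=0 | obs) = 1/144 / 1/36 = 1/4
P(W=2 | obs) = 1/48 / 1/36 = 3/4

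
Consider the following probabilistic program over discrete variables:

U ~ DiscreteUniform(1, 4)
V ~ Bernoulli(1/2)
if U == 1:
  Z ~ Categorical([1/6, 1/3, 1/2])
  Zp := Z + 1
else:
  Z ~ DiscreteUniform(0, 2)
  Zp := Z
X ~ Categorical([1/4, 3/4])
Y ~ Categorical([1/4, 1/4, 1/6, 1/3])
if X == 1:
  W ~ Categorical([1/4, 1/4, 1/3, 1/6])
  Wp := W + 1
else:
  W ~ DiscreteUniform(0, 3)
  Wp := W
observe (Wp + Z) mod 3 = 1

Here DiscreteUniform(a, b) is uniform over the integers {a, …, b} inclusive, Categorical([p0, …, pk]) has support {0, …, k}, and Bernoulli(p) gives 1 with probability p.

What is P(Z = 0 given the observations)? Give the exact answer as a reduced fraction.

Enumerate traces; 256 have nonzero weight after conditioning:
  (U=1, V=0, Z=0, X=0, Y=0, W=1) weight 1/3072
  (U=1, V=0, Z=0, X=0, Y=1, W=1) weight 1/3072
  (U=1, V=0, Z=0, X=0, Y=2, W=1) weight 1/4608
  (U=1, V=0, Z=0, X=0, Y=3, W=1) weight 1/2304
  (U=1, V=0, Z=0, X=1, Y=0, W=0) weight 1/1024
  (U=1, V=0, Z=0, X=1, Y=0, W=3) weight 1/1536
  (U=1, V=0, Z=0, X=1, Y=1, W=0) weight 1/1024
  (U=1, V=0, Z=0, X=1, Y=1, W=3) weight 1/1536
  (U=1, V=0, Z=1, X=0, Y=0, W=0) weight 1/1536
  (U=1, V=0, Z=2, X=0, Y=0, W=2) weight 1/1024
  … 246 more
Group by Z:
  weight(Z=0) = 7/64
  weight(Z=1) = 1/8
  weight(Z=2) = 3/32
Total weight = 7/64 + 1/8 + 3/32 = 21/64
P(Z=0 | obs) = 7/64 / 21/64 = 1/3
P(Z=1 | obs) = 1/8 / 21/64 = 8/21
P(Z=2 | obs) = 3/32 / 21/64 = 2/7

P(Z = 0 | obs) = 1/3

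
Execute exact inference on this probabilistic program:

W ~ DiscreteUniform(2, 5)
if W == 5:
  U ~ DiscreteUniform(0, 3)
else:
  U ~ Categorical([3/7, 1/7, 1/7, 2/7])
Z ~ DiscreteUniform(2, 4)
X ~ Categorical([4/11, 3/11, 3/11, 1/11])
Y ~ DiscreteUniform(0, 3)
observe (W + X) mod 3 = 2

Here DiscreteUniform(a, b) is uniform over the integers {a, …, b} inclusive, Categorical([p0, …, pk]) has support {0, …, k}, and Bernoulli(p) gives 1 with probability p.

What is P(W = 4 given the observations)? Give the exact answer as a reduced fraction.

Enumerate traces; 288 have nonzero weight after conditioning:
  (W=2, U=0, Z=2, X=0, Y=0) weight 1/308
  (W=2, U=0, Z=2, X=0, Y=1) weight 1/308
  (W=2, U=0, Z=2, X=0, Y=2) weight 1/308
  (W=2, U=0, Z=2, X=0, Y=3) weight 1/308
  (W=2, U=0, Z=2, X=3, Y=0) weight 1/1232
  (W=2, U=0, Z=2, X=3, Y=1) weight 1/1232
  (W=2, U=0, Z=2, X=3, Y=2) weight 1/1232
  (W=2, U=0, Z=2, X=3, Y=3) weight 1/1232
  (W=3, U=0, Z=2, X=2, Y=0) weight 3/1232
  (W=4, U=0, Z=2, X=1, Y=0) weight 3/1232
  … 278 more
Group by W:
  weight(W=2) = 5/44
  weight(W=3) = 3/44
  weight(W=4) = 3/44
  weight(W=5) = 5/44
Total weight = 5/44 + 3/44 + 3/44 + 5/44 = 4/11
P(W=2 | obs) = 5/44 / 4/11 = 5/16
P(W=3 | obs) = 3/44 / 4/11 = 3/16
P(W=4 | obs) = 3/44 / 4/11 = 3/16
P(W=5 | obs) = 5/44 / 4/11 = 5/16

P(W = 4 | obs) = 3/16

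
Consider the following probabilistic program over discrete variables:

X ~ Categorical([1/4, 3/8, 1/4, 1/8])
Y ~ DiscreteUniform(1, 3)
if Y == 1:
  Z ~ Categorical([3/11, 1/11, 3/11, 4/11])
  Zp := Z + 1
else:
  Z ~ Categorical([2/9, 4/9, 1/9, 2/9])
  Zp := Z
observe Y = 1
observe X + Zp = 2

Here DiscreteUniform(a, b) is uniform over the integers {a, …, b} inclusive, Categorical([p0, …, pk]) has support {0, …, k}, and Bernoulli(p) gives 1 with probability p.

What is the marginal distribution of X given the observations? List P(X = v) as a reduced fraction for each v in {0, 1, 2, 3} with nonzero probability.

Enumerate traces; 2 have nonzero weight after conditioning:
  (X=0, Y=1, Z=1) weight 1/132
  (X=1, Y=1, Z=0) weight 3/88
Group by X:
  weight(X=0) = 1/132
  weight(X=1) = 3/88
Total weight = 1/132 + 3/88 = 1/24
P(X=0 | obs) = 1/132 / 1/24 = 2/11
P(X=1 | obs) = 3/88 / 1/24 = 9/11

P(X=0) = 2/11, P(X=1) = 9/11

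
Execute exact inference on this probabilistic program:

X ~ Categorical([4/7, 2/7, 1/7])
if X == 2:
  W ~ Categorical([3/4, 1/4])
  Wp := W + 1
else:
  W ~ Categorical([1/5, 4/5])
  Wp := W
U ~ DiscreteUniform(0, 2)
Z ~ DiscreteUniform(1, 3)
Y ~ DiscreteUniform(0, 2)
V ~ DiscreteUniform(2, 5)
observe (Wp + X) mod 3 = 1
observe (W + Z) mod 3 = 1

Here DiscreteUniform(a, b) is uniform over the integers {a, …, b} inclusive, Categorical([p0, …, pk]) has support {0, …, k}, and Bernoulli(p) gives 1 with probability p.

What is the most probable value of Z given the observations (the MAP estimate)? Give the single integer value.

argmax_v P(Z = v | obs) = 3

Enumerate traces; 108 have nonzero weight after conditioning:
  (X=0, W=1, U=0, Z=3, Y=0, V=2) weight 4/945
  (X=0, W=1, U=0, Z=3, Y=0, V=3) weight 4/945
  (X=0, W=1, U=0, Z=3, Y=0, V=4) weight 4/945
  (X=0, W=1, U=0, Z=3, Y=0, V=5) weight 4/945
  (X=0, W=1, U=0, Z=3, Y=1, V=2) weight 4/945
  (X=0, W=1, U=0, Z=3, Y=1, V=3) weight 4/945
  (X=0, W=1, U=0, Z=3, Y=1, V=4) weight 4/945
  (X=0, W=1, U=0, Z=3, Y=1, V=5) weight 4/945
  (X=1, W=0, U=0, Z=1, Y=0, V=2) weight 1/1890
  … 99 more
Group by Z:
  weight(Z=1) = 2/105
  weight(Z=3) = 23/140
Total weight = 2/105 + 23/140 = 11/60
P(Z=1 | obs) = 2/105 / 11/60 = 8/77
P(Z=3 | obs) = 23/140 / 11/60 = 69/77
argmax = 3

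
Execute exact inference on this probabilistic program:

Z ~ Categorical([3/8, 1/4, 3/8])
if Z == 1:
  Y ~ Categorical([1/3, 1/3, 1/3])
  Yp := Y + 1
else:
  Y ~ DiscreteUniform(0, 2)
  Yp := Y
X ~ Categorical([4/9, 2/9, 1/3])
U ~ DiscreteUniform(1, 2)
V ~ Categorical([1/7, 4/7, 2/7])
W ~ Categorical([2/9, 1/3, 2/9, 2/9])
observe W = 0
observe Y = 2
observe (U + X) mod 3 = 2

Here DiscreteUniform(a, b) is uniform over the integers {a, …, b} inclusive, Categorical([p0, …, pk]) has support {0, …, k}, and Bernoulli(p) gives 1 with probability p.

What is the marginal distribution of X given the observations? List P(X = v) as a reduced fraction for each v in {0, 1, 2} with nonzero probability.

Enumerate traces; 18 have nonzero weight after conditioning:
  (Z=0, Y=2, X=0, U=2, V=0, W=0) weight 1/1134
  (Z=0, Y=2, X=0, U=2, V=1, W=0) weight 2/567
  (Z=0, Y=2, X=0, U=2, V=2, W=0) weight 1/567
  (Z=0, Y=2, X=1, U=1, V=0, W=0) weight 1/2268
  (Z=0, Y=2, X=1, U=1, V=1, W=0) weight 1/567
  (Z=0, Y=2, X=1, U=1, V=2, W=0) weight 1/1134
  (Z=1, Y=2, X=0, U=2, V=0, W=0) weight 1/1701
  (Z=1, Y=2, X=0, U=2, V=1, W=0) weight 4/1701
  … 10 more
Group by X:
  weight(X=0) = 4/243
  weight(X=1) = 2/243
Total weight = 4/243 + 2/243 = 2/81
P(X=0 | obs) = 4/243 / 2/81 = 2/3
P(X=1 | obs) = 2/243 / 2/81 = 1/3

P(X=0) = 2/3, P(X=1) = 1/3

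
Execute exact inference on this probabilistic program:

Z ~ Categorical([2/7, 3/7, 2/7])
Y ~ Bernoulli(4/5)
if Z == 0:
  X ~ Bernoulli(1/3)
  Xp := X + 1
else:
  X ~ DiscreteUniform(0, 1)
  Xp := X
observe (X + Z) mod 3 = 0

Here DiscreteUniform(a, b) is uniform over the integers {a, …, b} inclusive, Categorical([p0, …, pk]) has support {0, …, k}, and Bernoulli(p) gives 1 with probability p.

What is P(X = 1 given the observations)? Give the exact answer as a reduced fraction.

Enumerate traces; 4 have nonzero weight after conditioning:
  (Z=0, Y=0, X=0) weight 4/105
  (Z=0, Y=1, X=0) weight 16/105
  (Z=2, Y=0, X=1) weight 1/35
  (Z=2, Y=1, X=1) weight 4/35
Group by X:
  weight(X=0) = 4/21
  weight(X=1) = 1/7
Total weight = 4/21 + 1/7 = 1/3
P(X=0 | obs) = 4/21 / 1/3 = 4/7
P(X=1 | obs) = 1/7 / 1/3 = 3/7

P(X = 1 | obs) = 3/7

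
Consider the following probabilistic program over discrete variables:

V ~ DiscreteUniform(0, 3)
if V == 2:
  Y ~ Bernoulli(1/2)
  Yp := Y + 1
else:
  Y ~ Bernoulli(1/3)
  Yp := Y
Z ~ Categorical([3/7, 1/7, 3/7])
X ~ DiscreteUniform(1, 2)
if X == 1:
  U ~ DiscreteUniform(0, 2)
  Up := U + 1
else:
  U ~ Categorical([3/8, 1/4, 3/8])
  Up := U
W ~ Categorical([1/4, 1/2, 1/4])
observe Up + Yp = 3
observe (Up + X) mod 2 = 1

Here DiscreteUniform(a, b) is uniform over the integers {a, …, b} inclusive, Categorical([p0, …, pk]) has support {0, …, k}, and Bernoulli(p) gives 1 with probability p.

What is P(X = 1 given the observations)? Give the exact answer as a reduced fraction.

Enumerate traces; 45 have nonzero weight after conditioning:
  (V=0, Y=1, Z=0, X=1, U=1, W=0) weight 1/672
  (V=0, Y=1, Z=0, X=1, U=1, W=1) weight 1/336
  (V=0, Y=1, Z=0, X=1, U=1, W=2) weight 1/672
  (V=0, Y=1, Z=1, X=1, U=1, W=0) weight 1/2016
  (V=0, Y=1, Z=1, X=1, U=1, W=1) weight 1/1008
  (V=0, Y=1, Z=1, X=1, U=1, W=2) weight 1/2016
  (V=0, Y=1, Z=2, X=1, U=1, W=0) weight 1/672
  (V=0, Y=1, Z=2, X=1, U=1, W=1) weight 1/336
  (V=2, Y=1, Z=0, X=2, U=1, W=0) weight 3/1792
  … 36 more
Group by X:
  weight(X=1) = 1/16
  weight(X=2) = 1/64
Total weight = 1/16 + 1/64 = 5/64
P(X=1 | obs) = 1/16 / 5/64 = 4/5
P(X=2 | obs) = 1/64 / 5/64 = 1/5

P(X = 1 | obs) = 4/5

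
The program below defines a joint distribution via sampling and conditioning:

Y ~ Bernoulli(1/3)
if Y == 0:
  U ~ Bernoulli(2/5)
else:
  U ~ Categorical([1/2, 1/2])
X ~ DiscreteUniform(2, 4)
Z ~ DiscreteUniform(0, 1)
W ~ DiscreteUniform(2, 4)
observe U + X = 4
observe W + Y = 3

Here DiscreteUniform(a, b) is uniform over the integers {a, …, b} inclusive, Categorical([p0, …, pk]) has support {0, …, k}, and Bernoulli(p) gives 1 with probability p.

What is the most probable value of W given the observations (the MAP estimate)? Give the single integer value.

Enumerate traces; 8 have nonzero weight after conditioning:
  (Y=0, U=0, X=4, Z=0, W=3) weight 1/45
  (Y=0, U=0, X=4, Z=1, W=3) weight 1/45
  (Y=0, U=1, X=3, Z=0, W=3) weight 2/135
  (Y=0, U=1, X=3, Z=1, W=3) weight 2/135
  (Y=1, U=0, X=4, Z=0, W=2) weight 1/108
  (Y=1, U=0, X=4, Z=1, W=2) weight 1/108
  (Y=1, U=1, X=3, Z=0, W=2) weight 1/108
  (Y=1, U=1, X=3, Z=1, W=2) weight 1/108
Group by W:
  weight(W=2) = 1/27
  weight(W=3) = 2/27
Total weight = 1/27 + 2/27 = 1/9
P(W=2 | obs) = 1/27 / 1/9 = 1/3
P(W=3 | obs) = 2/27 / 1/9 = 2/3
argmax = 3

argmax_v P(W = v | obs) = 3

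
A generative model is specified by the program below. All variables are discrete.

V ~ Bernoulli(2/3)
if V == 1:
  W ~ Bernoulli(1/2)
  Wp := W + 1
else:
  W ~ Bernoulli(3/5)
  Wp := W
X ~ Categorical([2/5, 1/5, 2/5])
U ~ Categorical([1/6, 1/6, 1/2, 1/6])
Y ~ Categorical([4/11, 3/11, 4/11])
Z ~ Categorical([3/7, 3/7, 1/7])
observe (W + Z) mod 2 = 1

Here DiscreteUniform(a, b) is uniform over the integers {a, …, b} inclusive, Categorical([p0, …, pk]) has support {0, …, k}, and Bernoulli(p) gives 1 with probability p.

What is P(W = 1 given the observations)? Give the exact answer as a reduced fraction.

P(W = 1 | obs) = 32/53

Enumerate traces; 216 have nonzero weight after conditioning:
  (V=0, W=0, X=0, U=0, Y=0, Z=1) weight 8/5775
  (V=0, W=0, X=0, U=0, Y=1, Z=1) weight 2/1925
  (V=0, W=0, X=0, U=0, Y=2, Z=1) weight 8/5775
  (V=0, W=0, X=0, U=1, Y=0, Z=1) weight 8/5775
  (V=0, W=0, X=0, U=1, Y=1, Z=1) weight 2/1925
  (V=0, W=0, X=0, U=1, Y=2, Z=1) weight 8/5775
  (V=0, W=0, X=0, U=2, Y=0, Z=1) weight 8/1925
  (V=0, W=0, X=0, U=2, Y=1, Z=1) weight 6/1925
  (V=0, W=1, X=0, U=0, Y=0, Z=0) weight 4/1925
  … 207 more
Group by W:
  weight(W=0) = 1/5
  weight(W=1) = 32/105
Total weight = 1/5 + 32/105 = 53/105
P(W=0 | obs) = 1/5 / 53/105 = 21/53
P(W=1 | obs) = 32/105 / 53/105 = 32/53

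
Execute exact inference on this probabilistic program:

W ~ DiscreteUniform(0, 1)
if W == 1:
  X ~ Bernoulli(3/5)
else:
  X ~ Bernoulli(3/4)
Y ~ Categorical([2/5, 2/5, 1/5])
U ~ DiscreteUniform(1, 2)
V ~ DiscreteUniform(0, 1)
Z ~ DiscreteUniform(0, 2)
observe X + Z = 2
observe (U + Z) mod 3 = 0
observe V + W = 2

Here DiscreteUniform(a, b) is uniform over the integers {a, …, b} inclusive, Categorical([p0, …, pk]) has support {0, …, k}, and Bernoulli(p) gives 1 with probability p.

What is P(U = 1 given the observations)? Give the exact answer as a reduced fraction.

Enumerate traces; 6 have nonzero weight after conditioning:
  (W=1, X=0, Y=0, U=1, V=1, Z=2) weight 1/150
  (W=1, X=0, Y=1, U=1, V=1, Z=2) weight 1/150
  (W=1, X=0, Y=2, U=1, V=1, Z=2) weight 1/300
  (W=1, X=1, Y=0, U=2, V=1, Z=1) weight 1/100
  (W=1, X=1, Y=1, U=2, V=1, Z=1) weight 1/100
  (W=1, X=1, Y=2, U=2, V=1, Z=1) weight 1/200
Group by U:
  weight(U=1) = 1/60
  weight(U=2) = 1/40
Total weight = 1/60 + 1/40 = 1/24
P(U=1 | obs) = 1/60 / 1/24 = 2/5
P(U=2 | obs) = 1/40 / 1/24 = 3/5

P(U = 1 | obs) = 2/5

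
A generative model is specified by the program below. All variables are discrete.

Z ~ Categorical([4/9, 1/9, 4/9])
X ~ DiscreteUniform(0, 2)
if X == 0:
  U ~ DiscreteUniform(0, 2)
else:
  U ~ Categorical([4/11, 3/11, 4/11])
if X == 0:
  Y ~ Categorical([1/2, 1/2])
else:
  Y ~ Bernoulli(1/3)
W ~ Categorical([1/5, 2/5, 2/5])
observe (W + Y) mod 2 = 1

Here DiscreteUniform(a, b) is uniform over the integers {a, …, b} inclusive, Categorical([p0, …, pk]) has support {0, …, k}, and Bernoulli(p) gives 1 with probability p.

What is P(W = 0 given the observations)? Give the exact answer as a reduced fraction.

Enumerate traces; 81 have nonzero weight after conditioning:
  (Z=0, X=0, U=0, Y=0, W=1) weight 4/405
  (Z=0, X=0, U=0, Y=1, W=0) weight 2/405
  (Z=0, X=0, U=0, Y=1, W=2) weight 4/405
  (Z=0, X=0, U=1, Y=0, W=1) weight 4/405
  (Z=0, X=0, U=1, Y=1, W=0) weight 2/405
  (Z=0, X=0, U=1, Y=1, W=2) weight 4/405
  (Z=0, X=0, U=2, Y=0, W=1) weight 4/405
  (Z=0, X=0, U=2, Y=1, W=0) weight 2/405
  … 73 more
Group by W:
  weight(W=0) = 7/90
  weight(W=1) = 11/45
  weight(W=2) = 7/45
Total weight = 7/90 + 11/45 + 7/45 = 43/90
P(W=0 | obs) = 7/90 / 43/90 = 7/43
P(W=1 | obs) = 11/45 / 43/90 = 22/43
P(W=2 | obs) = 7/45 / 43/90 = 14/43

P(W = 0 | obs) = 7/43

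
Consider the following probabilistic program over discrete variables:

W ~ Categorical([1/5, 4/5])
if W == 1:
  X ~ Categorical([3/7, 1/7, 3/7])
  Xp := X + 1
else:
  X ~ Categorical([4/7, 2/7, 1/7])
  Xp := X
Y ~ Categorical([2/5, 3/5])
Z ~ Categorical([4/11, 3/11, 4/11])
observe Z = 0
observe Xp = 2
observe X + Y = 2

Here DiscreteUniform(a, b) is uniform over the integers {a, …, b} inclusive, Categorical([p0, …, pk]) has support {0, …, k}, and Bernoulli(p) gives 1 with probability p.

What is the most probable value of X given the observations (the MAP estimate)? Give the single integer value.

argmax_v P(X = v | obs) = 1

Enumerate traces; 2 have nonzero weight after conditioning:
  (W=0, X=2, Y=0, Z=0) weight 8/1925
  (W=1, X=1, Y=1, Z=0) weight 48/1925
Group by X:
  weight(X=1) = 48/1925
  weight(X=2) = 8/1925
Total weight = 48/1925 + 8/1925 = 8/275
P(X=1 | obs) = 48/1925 / 8/275 = 6/7
P(X=2 | obs) = 8/1925 / 8/275 = 1/7
argmax = 1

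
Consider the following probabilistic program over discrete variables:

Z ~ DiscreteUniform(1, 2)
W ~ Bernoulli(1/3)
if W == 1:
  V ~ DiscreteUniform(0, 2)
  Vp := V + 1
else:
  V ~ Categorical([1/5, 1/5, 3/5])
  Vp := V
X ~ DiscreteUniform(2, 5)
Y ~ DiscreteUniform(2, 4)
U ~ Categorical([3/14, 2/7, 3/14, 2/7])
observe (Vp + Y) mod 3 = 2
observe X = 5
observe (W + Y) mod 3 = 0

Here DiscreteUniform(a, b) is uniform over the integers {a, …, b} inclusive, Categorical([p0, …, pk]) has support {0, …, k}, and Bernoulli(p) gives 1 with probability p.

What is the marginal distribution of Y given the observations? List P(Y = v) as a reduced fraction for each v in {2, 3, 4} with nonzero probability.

Enumerate traces; 16 have nonzero weight after conditioning:
  (Z=1, W=0, V=2, X=5, Y=3, U=0) weight 1/280
  (Z=1, W=0, V=2, X=5, Y=3, U=1) weight 1/210
  (Z=1, W=0, V=2, X=5, Y=3, U=2) weight 1/280
  (Z=1, W=0, V=2, X=5, Y=3, U=3) weight 1/210
  (Z=1, W=1, V=2, X=5, Y=2, U=0) weight 1/1008
  (Z=1, W=1, V=2, X=5, Y=2, U=1) weight 1/756
  (Z=1, W=1, V=2, X=5, Y=2, U=2) weight 1/1008
  (Z=1, W=1, V=2, X=5, Y=2, U=3) weight 1/756
  … 8 more
Group by Y:
  weight(Y=2) = 1/108
  weight(Y=3) = 1/30
Total weight = 1/108 + 1/30 = 23/540
P(Y=2 | obs) = 1/108 / 23/540 = 5/23
P(Y=3 | obs) = 1/30 / 23/540 = 18/23

P(Y=2) = 5/23, P(Y=3) = 18/23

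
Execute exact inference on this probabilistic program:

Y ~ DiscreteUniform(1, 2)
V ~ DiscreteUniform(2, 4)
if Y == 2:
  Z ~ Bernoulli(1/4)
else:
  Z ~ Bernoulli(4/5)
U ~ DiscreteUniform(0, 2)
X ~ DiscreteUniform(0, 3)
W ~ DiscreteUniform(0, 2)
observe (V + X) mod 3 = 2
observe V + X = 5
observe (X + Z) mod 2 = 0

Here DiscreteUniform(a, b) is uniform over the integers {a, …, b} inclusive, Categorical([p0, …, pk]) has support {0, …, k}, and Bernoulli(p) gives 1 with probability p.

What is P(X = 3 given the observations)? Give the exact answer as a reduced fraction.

P(X = 3 | obs) = 21/61

Enumerate traces; 54 have nonzero weight after conditioning:
  (Y=1, V=2, Z=1, U=0, X=3, W=0) weight 1/270
  (Y=1, V=2, Z=1, U=0, X=3, W=1) weight 1/270
  (Y=1, V=2, Z=1, U=0, X=3, W=2) weight 1/270
  (Y=1, V=2, Z=1, U=1, X=3, W=0) weight 1/270
  (Y=1, V=2, Z=1, U=1, X=3, W=1) weight 1/270
  (Y=1, V=2, Z=1, U=1, X=3, W=2) weight 1/270
  (Y=1, V=2, Z=1, U=2, X=3, W=0) weight 1/270
  (Y=1, V=2, Z=1, U=2, X=3, W=1) weight 1/270
  (Y=1, V=3, Z=0, U=0, X=2, W=0) weight 1/1080
  (Y=1, V=4, Z=1, U=0, X=1, W=0) weight 1/270
  … 44 more
Group by X:
  weight(X=1) = 7/160
  weight(X=2) = 19/480
  weight(X=3) = 7/160
Total weight = 7/160 + 19/480 + 7/160 = 61/480
P(X=1 | obs) = 7/160 / 61/480 = 21/61
P(X=2 | obs) = 19/480 / 61/480 = 19/61
P(X=3 | obs) = 7/160 / 61/480 = 21/61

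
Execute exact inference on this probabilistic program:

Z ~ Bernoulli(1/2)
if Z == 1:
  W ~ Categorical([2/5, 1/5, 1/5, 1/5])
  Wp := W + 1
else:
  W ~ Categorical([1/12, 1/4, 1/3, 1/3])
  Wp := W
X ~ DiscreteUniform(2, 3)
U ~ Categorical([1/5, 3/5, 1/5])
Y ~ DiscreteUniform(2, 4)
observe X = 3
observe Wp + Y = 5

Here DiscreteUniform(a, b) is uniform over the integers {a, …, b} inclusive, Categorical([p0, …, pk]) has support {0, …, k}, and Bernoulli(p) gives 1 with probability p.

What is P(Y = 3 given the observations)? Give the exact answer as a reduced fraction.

P(Y = 3 | obs) = 32/103

Enumerate traces; 18 have nonzero weight after conditioning:
  (Z=0, W=1, X=3, U=0, Y=4) weight 1/240
  (Z=0, W=1, X=3, U=1, Y=4) weight 1/80
  (Z=0, W=1, X=3, U=2, Y=4) weight 1/240
  (Z=0, W=2, X=3, U=0, Y=3) weight 1/180
  (Z=0, W=2, X=3, U=1, Y=3) weight 1/60
  (Z=0, W=2, X=3, U=2, Y=3) weight 1/180
  (Z=0, W=3, X=3, U=0, Y=2) weight 1/180
  (Z=0, W=3, X=3, U=1, Y=2) weight 1/60
  … 10 more
Group by Y:
  weight(Y=2) = 2/45
  weight(Y=3) = 2/45
  weight(Y=4) = 13/240
Total weight = 2/45 + 2/45 + 13/240 = 103/720
P(Y=2 | obs) = 2/45 / 103/720 = 32/103
P(Y=3 | obs) = 2/45 / 103/720 = 32/103
P(Y=4 | obs) = 13/240 / 103/720 = 39/103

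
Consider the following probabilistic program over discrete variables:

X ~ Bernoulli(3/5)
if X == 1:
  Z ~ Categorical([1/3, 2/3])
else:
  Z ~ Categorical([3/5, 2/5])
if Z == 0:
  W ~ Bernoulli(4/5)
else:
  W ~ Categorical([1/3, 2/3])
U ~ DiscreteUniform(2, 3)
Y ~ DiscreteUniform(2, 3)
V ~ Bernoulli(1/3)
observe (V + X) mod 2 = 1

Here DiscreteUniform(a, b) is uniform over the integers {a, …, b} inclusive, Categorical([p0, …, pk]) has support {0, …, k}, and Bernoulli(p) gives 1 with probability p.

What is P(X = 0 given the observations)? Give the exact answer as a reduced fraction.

P(X = 0 | obs) = 1/4

Enumerate traces; 32 have nonzero weight after conditioning:
  (X=0, Z=0, W=0, U=2, Y=2, V=1) weight 1/250
  (X=0, Z=0, W=0, U=2, Y=3, V=1) weight 1/250
  (X=0, Z=0, W=0, U=3, Y=2, V=1) weight 1/250
  (X=0, Z=0, W=0, U=3, Y=3, V=1) weight 1/250
  (X=0, Z=0, W=1, U=2, Y=2, V=1) weight 2/125
  (X=0, Z=0, W=1, U=2, Y=3, V=1) weight 2/125
  (X=0, Z=0, W=1, U=3, Y=2, V=1) weight 2/125
  (X=0, Z=0, W=1, U=3, Y=3, V=1) weight 2/125
  (X=1, Z=0, W=0, U=2, Y=2, V=0) weight 1/150
  … 23 more
Group by X:
  weight(X=0) = 2/15
  weight(X=1) = 2/5
Total weight = 2/15 + 2/5 = 8/15
P(X=0 | obs) = 2/15 / 8/15 = 1/4
P(X=1 | obs) = 2/5 / 8/15 = 3/4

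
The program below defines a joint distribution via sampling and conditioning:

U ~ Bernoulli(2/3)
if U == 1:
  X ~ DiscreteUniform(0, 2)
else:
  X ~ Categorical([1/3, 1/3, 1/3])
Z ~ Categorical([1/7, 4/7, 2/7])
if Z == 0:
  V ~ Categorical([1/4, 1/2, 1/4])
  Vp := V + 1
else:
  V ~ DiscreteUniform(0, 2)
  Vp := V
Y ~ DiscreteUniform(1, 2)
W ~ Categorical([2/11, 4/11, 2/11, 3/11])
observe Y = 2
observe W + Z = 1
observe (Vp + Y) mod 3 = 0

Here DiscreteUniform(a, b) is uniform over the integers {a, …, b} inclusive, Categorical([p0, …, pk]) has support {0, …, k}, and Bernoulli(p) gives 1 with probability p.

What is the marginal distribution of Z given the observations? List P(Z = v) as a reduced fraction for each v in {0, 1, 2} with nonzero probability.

P(Z=0) = 3/11, P(Z=1) = 8/11

Enumerate traces; 12 have nonzero weight after conditioning:
  (U=0, X=0, Z=0, V=0, Y=2, W=1) weight 1/1386
  (U=0, X=0, Z=1, V=1, Y=2, W=0) weight 4/2079
  (U=0, X=1, Z=0, V=0, Y=2, W=1) weight 1/1386
  (U=0, X=1, Z=1, V=1, Y=2, W=0) weight 4/2079
  (U=0, X=2, Z=0, V=0, Y=2, W=1) weight 1/1386
  (U=0, X=2, Z=1, V=1, Y=2, W=0) weight 4/2079
  (U=1, X=0, Z=0, V=0, Y=2, W=1) weight 1/693
  (U=1, X=0, Z=1, V=1, Y=2, W=0) weight 8/2079
  … 4 more
Group by Z:
  weight(Z=0) = 1/154
  weight(Z=1) = 4/231
Total weight = 1/154 + 4/231 = 1/42
P(Z=0 | obs) = 1/154 / 1/42 = 3/11
P(Z=1 | obs) = 4/231 / 1/42 = 8/11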